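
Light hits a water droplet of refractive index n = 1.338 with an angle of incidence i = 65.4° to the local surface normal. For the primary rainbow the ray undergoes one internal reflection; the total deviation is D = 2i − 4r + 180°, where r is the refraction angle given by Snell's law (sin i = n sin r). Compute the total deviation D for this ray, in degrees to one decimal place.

139.6°

sin r = sin 65.4° / 1.338 = 0.9092/1.338 = 0.6795; r = 42.81°.
D = 2·65.4° − 4·42.81° + 180° = 130.80° − 171.23° + 180° = 139.57°.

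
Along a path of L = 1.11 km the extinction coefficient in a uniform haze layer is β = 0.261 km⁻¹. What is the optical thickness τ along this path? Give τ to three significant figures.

τ = β·L = 0.261 × 1.11 = 0.2897.

0.290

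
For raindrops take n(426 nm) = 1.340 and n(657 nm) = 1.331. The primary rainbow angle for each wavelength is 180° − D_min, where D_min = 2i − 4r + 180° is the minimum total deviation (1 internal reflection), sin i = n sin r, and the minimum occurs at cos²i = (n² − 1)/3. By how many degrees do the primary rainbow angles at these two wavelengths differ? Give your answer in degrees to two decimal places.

At 426 nm (n = 1.340): cos²i = 0.26520 → i = 59.004°, r = 39.770°, D_min = 138.929°, rainbow angle = 41.071°.
At 657 nm (n = 1.331): cos²i = 0.25719 → i = 59.527°, r = 40.356°, D_min = 137.630°, rainbow angle = 42.370°.
Angular width = |41.071° − 42.370°| = 1.299°.

1.30°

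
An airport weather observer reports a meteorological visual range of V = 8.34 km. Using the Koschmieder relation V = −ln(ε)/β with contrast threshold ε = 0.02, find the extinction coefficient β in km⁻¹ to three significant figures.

0.469 km⁻¹

β = −ln(0.02) / V = 3.912 / 8.34 = 0.4691 km⁻¹.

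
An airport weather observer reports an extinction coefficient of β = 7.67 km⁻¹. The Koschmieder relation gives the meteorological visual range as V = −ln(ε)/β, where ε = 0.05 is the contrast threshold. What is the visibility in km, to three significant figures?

0.391 km

V = −ln(0.05) / 7.67 = 2.996 / 7.67 = 0.3906 km.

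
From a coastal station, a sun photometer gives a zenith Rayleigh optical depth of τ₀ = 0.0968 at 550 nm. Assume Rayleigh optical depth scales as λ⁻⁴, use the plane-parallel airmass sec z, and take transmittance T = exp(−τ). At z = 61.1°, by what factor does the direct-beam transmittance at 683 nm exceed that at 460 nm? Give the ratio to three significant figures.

Airmass: sec 61.1° = 2.0692.
τ(683 nm) = 0.0968 × (550/683)⁴ × 2.0692 = 0.0968 × 0.4205 × 2.0692 = 0.0842.
τ(460 nm) = 0.0968 × (550/460)⁴ × 2.0692 = 0.0968 × 2.0437 × 2.0692 = 0.4093.
T(683)/T(460) = exp(τ_B − τ_A) = exp(0.3251) = 1.3842.

1.38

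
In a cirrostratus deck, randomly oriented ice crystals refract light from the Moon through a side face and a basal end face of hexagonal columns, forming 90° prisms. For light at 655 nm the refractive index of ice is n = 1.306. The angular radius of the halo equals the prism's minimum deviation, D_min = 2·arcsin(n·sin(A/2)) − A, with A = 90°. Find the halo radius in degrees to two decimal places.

44.88°

n·sin(A/2) = 1.306 × sin 45° = 1.306 × 0.7071 = 0.9235.
D_min = 2·arcsin(0.9235) − 90° = 2 × 67.440° − 90° = 44.881°.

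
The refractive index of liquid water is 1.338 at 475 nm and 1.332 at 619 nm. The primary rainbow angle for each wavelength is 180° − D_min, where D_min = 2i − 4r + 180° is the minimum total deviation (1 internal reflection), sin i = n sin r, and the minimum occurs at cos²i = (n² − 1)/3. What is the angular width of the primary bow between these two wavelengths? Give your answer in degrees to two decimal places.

At 475 nm (n = 1.338): cos²i = 0.26341 → i = 59.120°, r = 39.899°, D_min = 138.643°, rainbow angle = 41.357°.
At 619 nm (n = 1.332): cos²i = 0.25807 → i = 59.469°, r = 40.290°, D_min = 137.776°, rainbow angle = 42.224°.
Angular width = |41.357° − 42.224°| = 0.867°.

0.87°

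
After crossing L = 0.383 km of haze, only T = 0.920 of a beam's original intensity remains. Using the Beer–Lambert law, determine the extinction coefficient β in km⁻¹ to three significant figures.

Beer–Lambert: T = exp(−βL) ⇒ β = −ln(T)/L = −ln(0.920)/0.383 = 0.0834/0.383 = 0.2177 km⁻¹.

0.218 km⁻¹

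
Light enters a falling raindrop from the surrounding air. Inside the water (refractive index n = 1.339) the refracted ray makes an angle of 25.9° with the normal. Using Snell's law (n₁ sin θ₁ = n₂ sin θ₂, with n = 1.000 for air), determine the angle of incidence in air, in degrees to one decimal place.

Snell: sin θ_i = n · sin θ_r = 1.339 × sin 25.9° = 1.339 × 0.4368 = 0.5849.
θ_i = arcsin(0.5849) = 35.79°.

35.8°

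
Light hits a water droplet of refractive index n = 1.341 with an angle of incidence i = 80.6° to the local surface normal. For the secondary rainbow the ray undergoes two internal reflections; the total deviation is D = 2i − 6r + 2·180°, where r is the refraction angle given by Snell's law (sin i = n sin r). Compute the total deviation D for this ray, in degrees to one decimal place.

sin r = sin 80.6° / 1.341 = 0.9866/1.341 = 0.7357; r = 47.37°.
D = 2·80.6° − 6·47.37° + 2·180° = 161.20° − 284.20° + 360° = 237.00°.

237.0°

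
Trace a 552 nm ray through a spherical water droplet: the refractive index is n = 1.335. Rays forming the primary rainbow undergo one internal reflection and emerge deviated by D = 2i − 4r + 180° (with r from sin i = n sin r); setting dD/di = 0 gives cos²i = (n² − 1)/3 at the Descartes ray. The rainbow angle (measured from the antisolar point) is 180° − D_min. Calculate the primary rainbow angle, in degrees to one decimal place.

cos²i = (1.78222 − 1)/3 = 0.26074; i = arccos(0.51063) = 59.294°.
sin r = sin 59.294°/1.335 = 0.64405; r = 40.094°.
D_min = 2·59.294° − 4·40.094° + 180° = 138.212°.
Rainbow angle = 180° − D_min = 41.788°.

41.8°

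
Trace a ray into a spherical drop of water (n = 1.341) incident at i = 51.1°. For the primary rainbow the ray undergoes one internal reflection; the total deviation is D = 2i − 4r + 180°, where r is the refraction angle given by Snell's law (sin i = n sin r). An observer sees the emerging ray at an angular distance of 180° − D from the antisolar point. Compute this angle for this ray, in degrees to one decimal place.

39.7°

sin r = sin 51.1° / 1.341 = 0.7782/1.341 = 0.5803; r = 35.47°.
D = 2·51.1° − 4·35.47° + 180° = 102.20° − 141.90° + 180° = 140.30°.
Angle from antisolar point = 180° − D = 39.70°.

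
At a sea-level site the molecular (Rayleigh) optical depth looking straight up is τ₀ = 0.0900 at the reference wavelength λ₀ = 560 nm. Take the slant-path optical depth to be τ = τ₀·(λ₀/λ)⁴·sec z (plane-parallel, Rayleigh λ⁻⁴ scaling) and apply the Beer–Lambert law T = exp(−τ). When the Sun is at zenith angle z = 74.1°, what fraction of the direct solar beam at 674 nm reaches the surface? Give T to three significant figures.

0.855

sec 74.1° = 3.6502.
τ = 0.0900 × (560/674)⁴ × 3.6502 = 0.0900 × 0.4766 × 3.6502 = 0.1566.
T = exp(−0.1566) = 0.8551.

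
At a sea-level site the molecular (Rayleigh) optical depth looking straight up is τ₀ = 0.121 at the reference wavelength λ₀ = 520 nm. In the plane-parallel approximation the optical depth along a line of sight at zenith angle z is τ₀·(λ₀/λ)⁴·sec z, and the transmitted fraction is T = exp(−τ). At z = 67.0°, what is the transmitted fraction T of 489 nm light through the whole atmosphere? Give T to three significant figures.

0.673

sec 67.0° = 2.5593.
τ = 0.121 × (520/489)⁴ × 2.5593 = 0.121 × 1.2787 × 2.5593 = 0.3960.
T = exp(−0.3960) = 0.6730.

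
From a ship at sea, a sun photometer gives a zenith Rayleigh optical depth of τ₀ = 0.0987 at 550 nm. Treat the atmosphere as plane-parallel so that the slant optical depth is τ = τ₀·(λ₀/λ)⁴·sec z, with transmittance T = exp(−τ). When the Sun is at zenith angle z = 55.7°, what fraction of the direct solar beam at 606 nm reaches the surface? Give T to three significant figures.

sec 55.7° = 1.7745.
τ = 0.0987 × (550/606)⁴ × 1.7745 = 0.0987 × 0.6785 × 1.7745 = 0.1188.
T = exp(−0.1188) = 0.8879.

0.888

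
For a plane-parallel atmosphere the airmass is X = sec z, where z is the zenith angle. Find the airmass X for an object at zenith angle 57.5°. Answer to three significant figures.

1.86

X = sec z = 1/cos 57.5° = 1/0.5373 = 1.8612.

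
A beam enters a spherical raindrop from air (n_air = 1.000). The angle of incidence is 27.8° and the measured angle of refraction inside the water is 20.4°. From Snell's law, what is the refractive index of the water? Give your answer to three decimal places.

n = sin θ_i / sin θ_r = sin 27.8° / sin 20.4° = 0.4664 / 0.3486 = 1.3380.

1.338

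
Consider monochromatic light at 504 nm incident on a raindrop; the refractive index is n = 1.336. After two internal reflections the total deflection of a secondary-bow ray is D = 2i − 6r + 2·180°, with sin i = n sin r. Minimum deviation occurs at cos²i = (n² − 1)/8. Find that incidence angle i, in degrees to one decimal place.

71.7°

cos²i = (1.336² − 1)/8 = (1.78490 − 1)/8 = 0.09811.
cos i = 0.31323, so i = 71.746°.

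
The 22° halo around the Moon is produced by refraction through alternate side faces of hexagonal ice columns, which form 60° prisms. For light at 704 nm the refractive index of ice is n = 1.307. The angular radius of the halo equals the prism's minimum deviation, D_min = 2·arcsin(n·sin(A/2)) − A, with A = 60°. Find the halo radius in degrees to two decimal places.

n·sin(A/2) = 1.307 × sin 30° = 1.307 × 0.5000 = 0.6535.
D_min = 2·arcsin(0.6535) − 60° = 2 × 40.806° − 60° = 21.612°.

21.61°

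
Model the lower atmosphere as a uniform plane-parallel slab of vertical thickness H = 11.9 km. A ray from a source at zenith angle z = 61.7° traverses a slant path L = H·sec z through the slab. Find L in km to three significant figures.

sec z = 1/cos 61.7° = 2.1093.
L = 11.9 × 2.1093 = 25.101 km.

25.1 km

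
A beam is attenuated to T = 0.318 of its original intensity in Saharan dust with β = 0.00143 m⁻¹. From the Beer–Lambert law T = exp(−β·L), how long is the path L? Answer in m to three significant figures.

Beer–Lambert: T = exp(−βL) ⇒ L = −ln(T)/β = −ln(0.318)/0.00143 = 1.1457/0.00143 = 801.2 m.

801 m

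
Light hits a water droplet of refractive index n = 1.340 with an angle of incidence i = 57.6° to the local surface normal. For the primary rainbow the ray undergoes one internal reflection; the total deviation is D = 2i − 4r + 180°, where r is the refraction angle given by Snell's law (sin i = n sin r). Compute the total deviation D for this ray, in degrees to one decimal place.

139.0°

sin r = sin 57.6° / 1.340 = 0.8443/1.340 = 0.6301; r = 39.06°.
D = 2·57.6° − 4·39.06° + 180° = 115.20° − 156.23° + 180° = 138.97°.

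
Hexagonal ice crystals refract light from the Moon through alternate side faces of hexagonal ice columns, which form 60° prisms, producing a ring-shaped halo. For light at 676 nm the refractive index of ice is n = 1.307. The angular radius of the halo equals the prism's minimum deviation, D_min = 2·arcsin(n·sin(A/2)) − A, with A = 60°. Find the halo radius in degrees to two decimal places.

21.61°

n·sin(A/2) = 1.307 × sin 30° = 1.307 × 0.5000 = 0.6535.
D_min = 2·arcsin(0.6535) − 60° = 2 × 40.806° − 60° = 21.612°.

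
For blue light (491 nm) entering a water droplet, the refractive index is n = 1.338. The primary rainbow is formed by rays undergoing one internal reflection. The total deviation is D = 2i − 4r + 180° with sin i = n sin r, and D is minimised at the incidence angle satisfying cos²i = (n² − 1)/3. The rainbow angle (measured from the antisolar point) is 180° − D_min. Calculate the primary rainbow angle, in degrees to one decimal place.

41.4°

cos²i = (1.79024 − 1)/3 = 0.26341; i = arccos(0.51324) = 59.120°.
sin r = sin 59.120°/1.338 = 0.64144; r = 39.899°.
D_min = 2·59.120° − 4·39.899° + 180° = 138.643°.
Rainbow angle = 180° − D_min = 41.357°.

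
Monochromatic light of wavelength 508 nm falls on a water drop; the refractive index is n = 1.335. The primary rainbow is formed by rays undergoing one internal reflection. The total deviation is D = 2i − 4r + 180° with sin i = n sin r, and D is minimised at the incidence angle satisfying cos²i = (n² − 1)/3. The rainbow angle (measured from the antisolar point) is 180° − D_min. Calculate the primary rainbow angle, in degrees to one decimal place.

41.8°

cos²i = (1.78222 − 1)/3 = 0.26074; i = arccos(0.51063) = 59.294°.
sin r = sin 59.294°/1.335 = 0.64405; r = 40.094°.
D_min = 2·59.294° − 4·40.094° + 180° = 138.212°.
Rainbow angle = 180° − D_min = 41.788°.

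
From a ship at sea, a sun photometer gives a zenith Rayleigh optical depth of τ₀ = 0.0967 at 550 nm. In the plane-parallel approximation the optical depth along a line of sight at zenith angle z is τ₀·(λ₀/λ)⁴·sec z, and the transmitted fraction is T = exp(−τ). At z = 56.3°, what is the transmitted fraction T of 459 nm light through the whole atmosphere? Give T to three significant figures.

sec 56.3° = 1.8023.
τ = 0.0967 × (550/459)⁴ × 1.8023 = 0.0967 × 2.0616 × 1.8023 = 0.3593.
T = exp(−0.3593) = 0.6982.

0.698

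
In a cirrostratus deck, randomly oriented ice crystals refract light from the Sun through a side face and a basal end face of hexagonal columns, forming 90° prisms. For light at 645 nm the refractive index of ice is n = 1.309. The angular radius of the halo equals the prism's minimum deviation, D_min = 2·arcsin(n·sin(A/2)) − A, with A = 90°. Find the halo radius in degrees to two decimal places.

n·sin(A/2) = 1.309 × sin 45° = 1.309 × 0.7071 = 0.9256.
D_min = 2·arcsin(0.9256) − 90° = 2 × 67.759° − 90° = 45.519°.

45.52°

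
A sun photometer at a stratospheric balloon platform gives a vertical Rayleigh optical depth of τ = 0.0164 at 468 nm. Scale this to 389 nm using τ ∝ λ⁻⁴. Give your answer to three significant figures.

τ(389 nm) = τ(468 nm) × (468/389)⁴ = 0.0164 × (1.2031)⁴ = 0.0164 × 2.0950 = 0.0344.

0.0344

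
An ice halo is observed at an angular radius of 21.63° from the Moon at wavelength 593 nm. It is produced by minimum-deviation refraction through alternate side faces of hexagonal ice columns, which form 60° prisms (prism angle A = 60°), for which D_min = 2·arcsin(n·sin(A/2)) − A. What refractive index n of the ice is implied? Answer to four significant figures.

Rearranging: n = sin((D_min + A)/2) / sin(A/2).
(D_min + A)/2 = (21.63° + 60°)/2 = 40.815°.
n = sin 40.815° / sin 30° = 0.6536 / 0.5000 = 1.3072.

1.307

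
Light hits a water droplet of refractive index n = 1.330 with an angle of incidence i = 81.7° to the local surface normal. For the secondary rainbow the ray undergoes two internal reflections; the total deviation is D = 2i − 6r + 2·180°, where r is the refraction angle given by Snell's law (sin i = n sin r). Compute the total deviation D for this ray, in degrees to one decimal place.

235.0°

sin r = sin 81.7° / 1.330 = 0.9895/1.330 = 0.7440; r = 48.07°.
D = 2·81.7° − 6·48.07° + 2·180° = 163.40° − 288.44° + 360° = 234.96°.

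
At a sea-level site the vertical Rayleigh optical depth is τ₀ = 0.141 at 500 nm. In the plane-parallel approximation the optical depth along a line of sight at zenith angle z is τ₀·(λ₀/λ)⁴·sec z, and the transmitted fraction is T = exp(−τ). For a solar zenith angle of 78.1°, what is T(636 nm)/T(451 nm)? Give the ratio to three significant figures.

Airmass: sec 78.1° = 4.8496.
τ(636 nm) = 0.141 × (500/636)⁴ × 4.8496 = 0.141 × 0.3820 × 4.8496 = 0.2612.
τ(451 nm) = 0.141 × (500/451)⁴ × 4.8496 = 0.141 × 1.5107 × 4.8496 = 1.0330.
T(636)/T(451) = exp(τ_B − τ_A) = exp(0.7718) = 2.1636.

2.16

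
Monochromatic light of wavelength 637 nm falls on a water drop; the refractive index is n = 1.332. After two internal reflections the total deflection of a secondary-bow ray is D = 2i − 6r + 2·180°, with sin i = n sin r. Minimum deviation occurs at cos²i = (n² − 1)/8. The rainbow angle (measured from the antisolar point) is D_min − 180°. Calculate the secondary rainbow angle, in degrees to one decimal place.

50.6°

cos²i = (1.77422 − 1)/8 = 0.09678; i = arccos(0.31109) = 71.875°.
sin r = sin 71.875°/1.332 = 0.71350; r = 45.520°.
D_min = 2·71.875° − 6·45.520° + 360° = 230.628°.
Rainbow angle = D_min − 180° = 50.628°.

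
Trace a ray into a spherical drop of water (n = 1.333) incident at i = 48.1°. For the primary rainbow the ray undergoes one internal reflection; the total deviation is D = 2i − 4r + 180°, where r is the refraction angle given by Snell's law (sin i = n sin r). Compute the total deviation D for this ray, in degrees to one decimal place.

sin r = sin 48.1° / 1.333 = 0.7443/1.333 = 0.5584; r = 33.94°.
D = 2·48.1° − 4·33.94° + 180° = 96.20° − 135.77° + 180° = 140.43°.

140.4°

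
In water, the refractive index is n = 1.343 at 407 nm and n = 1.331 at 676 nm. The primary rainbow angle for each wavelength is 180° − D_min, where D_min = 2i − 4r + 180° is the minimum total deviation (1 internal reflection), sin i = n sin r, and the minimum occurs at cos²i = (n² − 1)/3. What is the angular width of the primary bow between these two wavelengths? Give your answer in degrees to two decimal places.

1.72°

At 407 nm (n = 1.343): cos²i = 0.26788 → i = 58.830°, r = 39.577°, D_min = 139.354°, rainbow angle = 40.646°.
At 676 nm (n = 1.331): cos²i = 0.25719 → i = 59.527°, r = 40.356°, D_min = 137.630°, rainbow angle = 42.370°.
Angular width = |40.646° − 42.370°| = 1.724°.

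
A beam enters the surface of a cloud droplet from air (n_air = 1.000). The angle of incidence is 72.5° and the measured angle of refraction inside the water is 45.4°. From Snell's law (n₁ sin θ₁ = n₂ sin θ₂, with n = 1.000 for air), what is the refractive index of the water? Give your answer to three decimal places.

n = sin θ_i / sin θ_r = sin 72.5° / sin 45.4° = 0.9537 / 0.7120 = 1.3394.

1.339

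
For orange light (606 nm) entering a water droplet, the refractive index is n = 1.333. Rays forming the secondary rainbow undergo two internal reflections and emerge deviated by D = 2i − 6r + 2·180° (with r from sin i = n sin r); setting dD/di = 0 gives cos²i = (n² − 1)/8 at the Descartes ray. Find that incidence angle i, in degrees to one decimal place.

71.8°

cos²i = (1.333² − 1)/8 = (1.77689 − 1)/8 = 0.09711.
cos i = 0.31163, so i = 71.843°.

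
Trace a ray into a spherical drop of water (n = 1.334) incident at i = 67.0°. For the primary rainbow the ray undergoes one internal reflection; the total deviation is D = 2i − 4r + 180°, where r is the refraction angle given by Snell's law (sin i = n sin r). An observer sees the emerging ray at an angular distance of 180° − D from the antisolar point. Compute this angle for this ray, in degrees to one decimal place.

sin r = sin 67.0° / 1.334 = 0.9205/1.334 = 0.6900; r = 43.63°.
D = 2·67.0° − 4·43.63° + 180° = 134.00° − 174.53° + 180° = 139.47°.
Angle from antisolar point = 180° − D = 40.53°.

40.5°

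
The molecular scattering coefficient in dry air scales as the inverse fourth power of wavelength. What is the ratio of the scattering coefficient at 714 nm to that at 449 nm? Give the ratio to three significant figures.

0.156

Rayleigh scattering ∝ λ⁻⁴, so the ratio of coefficients is the inverse fourth power of the wavelength ratio.
σ(714)/σ(449) = (449/714)⁴ = (0.6289)⁴ = 0.1564.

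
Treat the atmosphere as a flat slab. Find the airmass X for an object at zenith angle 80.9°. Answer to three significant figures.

6.32

X = sec z = 1/cos 80.9° = 1/0.1582 = 6.3228.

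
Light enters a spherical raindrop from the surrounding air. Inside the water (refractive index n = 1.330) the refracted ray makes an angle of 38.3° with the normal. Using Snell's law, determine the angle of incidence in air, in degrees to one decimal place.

55.5°

Snell: sin θ_i = n · sin θ_r = 1.330 × sin 38.3° = 1.330 × 0.6198 = 0.8243.
θ_i = arcsin(0.8243) = 55.52°.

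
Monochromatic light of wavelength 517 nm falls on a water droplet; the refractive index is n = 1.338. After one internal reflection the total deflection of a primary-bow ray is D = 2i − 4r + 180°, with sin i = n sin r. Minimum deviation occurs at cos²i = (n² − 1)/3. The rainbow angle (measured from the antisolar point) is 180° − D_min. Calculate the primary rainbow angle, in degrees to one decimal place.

41.4°

cos²i = (1.79024 − 1)/3 = 0.26341; i = arccos(0.51324) = 59.120°.
sin r = sin 59.120°/1.338 = 0.64144; r = 39.899°.
D_min = 2·59.120° − 4·39.899° + 180° = 138.643°.
Rainbow angle = 180° − D_min = 41.357°.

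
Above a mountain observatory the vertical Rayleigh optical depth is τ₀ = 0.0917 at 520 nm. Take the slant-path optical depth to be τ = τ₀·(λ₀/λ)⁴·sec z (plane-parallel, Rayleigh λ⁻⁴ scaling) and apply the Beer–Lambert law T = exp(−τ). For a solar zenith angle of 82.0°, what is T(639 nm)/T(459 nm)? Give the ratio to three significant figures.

2.22

Airmass: sec 82.0° = 7.1853.
τ(639 nm) = 0.0917 × (520/639)⁴ × 7.1853 = 0.0917 × 0.4385 × 7.1853 = 0.2890.
τ(459 nm) = 0.0917 × (520/459)⁴ × 7.1853 = 0.0917 × 1.6473 × 7.1853 = 1.0854.
T(639)/T(459) = exp(τ_B − τ_A) = exp(0.7964) = 2.2176.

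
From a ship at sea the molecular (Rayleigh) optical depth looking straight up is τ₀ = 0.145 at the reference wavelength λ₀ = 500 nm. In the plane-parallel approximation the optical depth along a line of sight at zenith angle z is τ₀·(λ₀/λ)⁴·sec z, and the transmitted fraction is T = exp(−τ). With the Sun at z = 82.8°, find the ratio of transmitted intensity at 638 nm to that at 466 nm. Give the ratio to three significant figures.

2.99

Airmass: sec 82.8° = 7.9787.
τ(638 nm) = 0.145 × (500/638)⁴ × 7.9787 = 0.145 × 0.3772 × 7.9787 = 0.4364.
τ(466 nm) = 0.145 × (500/466)⁴ × 7.9787 = 0.145 × 1.3254 × 7.9787 = 1.5333.
T(638)/T(466) = exp(τ_B − τ_A) = exp(1.0969) = 2.9949.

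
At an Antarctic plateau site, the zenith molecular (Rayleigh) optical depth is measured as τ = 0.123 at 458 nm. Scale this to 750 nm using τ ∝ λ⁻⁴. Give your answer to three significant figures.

τ(750 nm) = τ(458 nm) × (458/750)⁴ = 0.123 × (0.6107)⁴ = 0.123 × 0.1391 = 0.0171.

0.0171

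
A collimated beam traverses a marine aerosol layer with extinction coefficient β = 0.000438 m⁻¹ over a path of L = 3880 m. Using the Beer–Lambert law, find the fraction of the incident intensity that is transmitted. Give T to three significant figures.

0.183

τ = β·L = 0.000438 × 3880 = 1.6994.
T = exp(−1.6994) = 0.1828.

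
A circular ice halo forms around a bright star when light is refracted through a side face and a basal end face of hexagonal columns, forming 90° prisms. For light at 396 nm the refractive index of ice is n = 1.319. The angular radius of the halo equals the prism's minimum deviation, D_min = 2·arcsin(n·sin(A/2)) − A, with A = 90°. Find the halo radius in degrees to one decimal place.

47.7°

n·sin(A/2) = 1.319 × sin 45° = 1.319 × 0.7071 = 0.9327.
D_min = 2·arcsin(0.9327) − 90° = 2 × 68.856° − 90° = 47.711°.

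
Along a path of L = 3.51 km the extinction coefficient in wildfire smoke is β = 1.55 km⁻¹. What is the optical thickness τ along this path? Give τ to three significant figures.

τ = β·L = 1.55 × 3.51 = 5.4405.

5.44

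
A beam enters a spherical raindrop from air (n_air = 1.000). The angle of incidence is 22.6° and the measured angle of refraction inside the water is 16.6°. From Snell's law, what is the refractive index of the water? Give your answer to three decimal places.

n = sin θ_i / sin θ_r = sin 22.6° / sin 16.6° = 0.3843 / 0.2857 = 1.3452.

1.345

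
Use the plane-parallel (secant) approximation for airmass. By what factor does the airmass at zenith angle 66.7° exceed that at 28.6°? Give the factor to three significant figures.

2.22

X(66.7°)/X(28.6°) = sec 66.7° / sec 28.6° = cos 28.6° / cos 66.7° = 0.8780/0.3955 = 2.2197.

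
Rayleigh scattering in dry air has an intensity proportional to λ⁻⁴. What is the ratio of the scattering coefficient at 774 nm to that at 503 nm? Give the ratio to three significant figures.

0.178

Rayleigh scattering ∝ λ⁻⁴, so the ratio of coefficients is the inverse fourth power of the wavelength ratio.
σ(774)/σ(503) = (503/774)⁴ = (0.6499)⁴ = 0.1784.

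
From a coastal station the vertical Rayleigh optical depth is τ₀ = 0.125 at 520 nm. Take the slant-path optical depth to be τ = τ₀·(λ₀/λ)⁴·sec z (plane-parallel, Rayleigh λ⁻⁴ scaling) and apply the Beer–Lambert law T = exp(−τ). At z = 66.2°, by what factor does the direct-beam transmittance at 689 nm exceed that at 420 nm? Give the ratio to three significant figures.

Airmass: sec 66.2° = 2.4780.
τ(689 nm) = 0.125 × (520/689)⁴ × 2.4780 = 0.125 × 0.3244 × 2.4780 = 0.1005.
τ(420 nm) = 0.125 × (520/420)⁴ × 2.4780 = 0.125 × 2.3497 × 2.4780 = 0.7278.
T(689)/T(420) = exp(τ_B − τ_A) = exp(0.6273) = 1.8726.

1.87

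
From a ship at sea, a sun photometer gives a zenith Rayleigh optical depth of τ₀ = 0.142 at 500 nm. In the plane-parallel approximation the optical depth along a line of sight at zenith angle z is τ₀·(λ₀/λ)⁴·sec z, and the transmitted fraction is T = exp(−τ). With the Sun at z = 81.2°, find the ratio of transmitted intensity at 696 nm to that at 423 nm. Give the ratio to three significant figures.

Airmass: sec 81.2° = 6.5366.
τ(696 nm) = 0.142 × (500/696)⁴ × 6.5366 = 0.142 × 0.2663 × 6.5366 = 0.2472.
τ(423 nm) = 0.142 × (500/423)⁴ × 6.5366 = 0.142 × 1.9522 × 6.5366 = 1.8120.
T(696)/T(423) = exp(τ_B − τ_A) = exp(1.5648) = 4.7816.

4.78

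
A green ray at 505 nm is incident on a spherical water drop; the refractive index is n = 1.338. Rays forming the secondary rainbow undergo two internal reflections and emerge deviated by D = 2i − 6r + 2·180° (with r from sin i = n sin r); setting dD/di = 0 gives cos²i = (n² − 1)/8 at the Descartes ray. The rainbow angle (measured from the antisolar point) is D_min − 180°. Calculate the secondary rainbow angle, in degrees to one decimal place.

52.2°

cos²i = (1.79024 − 1)/8 = 0.09878; i = arccos(0.31429) = 71.682°.
sin r = sin 71.682°/1.338 = 0.70951; r = 45.195°.
D_min = 2·71.682° − 6·45.195° + 360° = 232.193°.
Rainbow angle = D_min − 180° = 52.193°.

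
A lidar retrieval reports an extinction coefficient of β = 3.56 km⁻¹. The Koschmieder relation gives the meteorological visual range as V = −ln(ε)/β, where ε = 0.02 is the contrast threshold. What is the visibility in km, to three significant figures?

V = −ln(0.02) / 3.56 = 3.912 / 3.56 = 1.0989 km.

1.10 km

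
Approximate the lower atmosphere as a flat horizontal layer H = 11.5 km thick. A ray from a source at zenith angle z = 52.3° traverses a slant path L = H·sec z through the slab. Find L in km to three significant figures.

18.8 km

sec z = 1/cos 52.3° = 1.6353.
L = 11.5 × 1.6353 = 18.805 km.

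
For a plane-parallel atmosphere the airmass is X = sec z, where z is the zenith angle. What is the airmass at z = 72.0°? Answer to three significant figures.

3.24

X = sec z = 1/cos 72.0° = 1/0.3090 = 3.2361.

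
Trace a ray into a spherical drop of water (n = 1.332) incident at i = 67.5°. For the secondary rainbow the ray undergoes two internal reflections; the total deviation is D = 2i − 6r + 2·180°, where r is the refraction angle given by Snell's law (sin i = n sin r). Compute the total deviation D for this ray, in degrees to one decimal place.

sin r = sin 67.5° / 1.332 = 0.9239/1.332 = 0.6936; r = 43.92°.
D = 2·67.5° − 6·43.92° + 2·180° = 135.00° − 263.50° + 360° = 231.50°.

231.5°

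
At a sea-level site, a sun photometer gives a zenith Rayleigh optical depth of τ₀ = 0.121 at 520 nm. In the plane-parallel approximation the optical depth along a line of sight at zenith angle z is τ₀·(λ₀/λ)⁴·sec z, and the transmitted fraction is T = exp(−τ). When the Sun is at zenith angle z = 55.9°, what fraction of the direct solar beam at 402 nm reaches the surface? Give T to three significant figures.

sec 55.9° = 1.7837.
τ = 0.121 × (520/402)⁴ × 1.7837 = 0.121 × 2.7997 × 1.7837 = 0.6042.
T = exp(−0.6042) = 0.5465.

0.546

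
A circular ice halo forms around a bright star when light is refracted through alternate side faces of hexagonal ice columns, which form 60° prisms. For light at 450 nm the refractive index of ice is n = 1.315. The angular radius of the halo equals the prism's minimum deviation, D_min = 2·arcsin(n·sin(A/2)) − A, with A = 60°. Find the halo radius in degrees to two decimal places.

n·sin(A/2) = 1.315 × sin 30° = 1.315 × 0.5000 = 0.6575.
D_min = 2·arcsin(0.6575) − 60° = 2 × 41.109° − 60° = 22.219°.

22.22°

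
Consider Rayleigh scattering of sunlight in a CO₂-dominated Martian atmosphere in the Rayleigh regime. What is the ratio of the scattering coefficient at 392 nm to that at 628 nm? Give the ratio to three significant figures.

6.59

Rayleigh scattering ∝ λ⁻⁴, so the ratio of coefficients is the inverse fourth power of the wavelength ratio.
σ(392)/σ(628) = (628/392)⁴ = (1.6020)⁴ = 6.587.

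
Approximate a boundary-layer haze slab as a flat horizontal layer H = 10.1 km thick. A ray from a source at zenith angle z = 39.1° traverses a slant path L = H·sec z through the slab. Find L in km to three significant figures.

13.0 km

sec z = 1/cos 39.1° = 1.2886.
L = 10.1 × 1.2886 = 13.015 km.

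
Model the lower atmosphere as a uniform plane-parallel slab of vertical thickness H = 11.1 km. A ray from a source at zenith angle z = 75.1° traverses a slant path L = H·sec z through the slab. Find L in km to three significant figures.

sec z = 1/cos 75.1° = 3.8890.
L = 11.1 × 3.8890 = 43.168 km.

43.2 km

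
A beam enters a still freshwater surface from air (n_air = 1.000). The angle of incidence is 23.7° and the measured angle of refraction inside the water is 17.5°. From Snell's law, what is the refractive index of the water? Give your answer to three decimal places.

1.337

n = sin θ_i / sin θ_r = sin 23.7° / sin 17.5° = 0.4019 / 0.3007 = 1.3367.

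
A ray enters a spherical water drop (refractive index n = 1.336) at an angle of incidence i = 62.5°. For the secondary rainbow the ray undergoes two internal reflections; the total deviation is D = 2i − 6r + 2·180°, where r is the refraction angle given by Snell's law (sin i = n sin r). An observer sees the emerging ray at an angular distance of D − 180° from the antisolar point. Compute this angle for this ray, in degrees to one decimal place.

55.4°

sin r = sin 62.5° / 1.336 = 0.8870/1.336 = 0.6639; r = 41.60°.
D = 2·62.5° − 6·41.60° + 2·180° = 125.00° − 249.60° + 360° = 235.40°.
Angle from antisolar point = D − 180° = 55.40°.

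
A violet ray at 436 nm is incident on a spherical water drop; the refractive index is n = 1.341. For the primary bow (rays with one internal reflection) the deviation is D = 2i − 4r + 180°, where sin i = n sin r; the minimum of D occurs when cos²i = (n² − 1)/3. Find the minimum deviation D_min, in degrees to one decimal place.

cos²i = (1.79828 − 1)/3 = 0.26609; i = arccos(0.51584) = 58.946°.
sin r = sin 58.946°/1.341 = 0.63884; r = 39.705°.
D_min = 2·58.946° − 4·39.705° + 180° = 139.071°.

139.1°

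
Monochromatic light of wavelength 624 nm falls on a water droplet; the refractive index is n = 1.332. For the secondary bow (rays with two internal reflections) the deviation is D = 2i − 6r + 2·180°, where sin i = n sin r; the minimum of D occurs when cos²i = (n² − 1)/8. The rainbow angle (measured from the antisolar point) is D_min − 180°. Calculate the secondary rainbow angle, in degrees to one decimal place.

50.6°

cos²i = (1.77422 − 1)/8 = 0.09678; i = arccos(0.31109) = 71.875°.
sin r = sin 71.875°/1.332 = 0.71350; r = 45.520°.
D_min = 2·71.875° − 6·45.520° + 360° = 230.628°.
Rainbow angle = D_min − 180° = 50.628°.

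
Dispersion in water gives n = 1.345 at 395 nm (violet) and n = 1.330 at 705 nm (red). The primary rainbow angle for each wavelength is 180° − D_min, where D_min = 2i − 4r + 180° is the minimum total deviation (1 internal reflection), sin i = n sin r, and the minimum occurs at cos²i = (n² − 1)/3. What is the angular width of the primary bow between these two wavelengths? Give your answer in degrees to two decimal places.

2.15°

At 395 nm (n = 1.345): cos²i = 0.26967 → i = 58.715°, r = 39.448°, D_min = 139.635°, rainbow angle = 40.365°.
At 705 nm (n = 1.330): cos²i = 0.25630 → i = 59.585°, r = 40.422°, D_min = 137.484°, rainbow angle = 42.516°.
Angular width = |40.365° − 42.516°| = 2.152°.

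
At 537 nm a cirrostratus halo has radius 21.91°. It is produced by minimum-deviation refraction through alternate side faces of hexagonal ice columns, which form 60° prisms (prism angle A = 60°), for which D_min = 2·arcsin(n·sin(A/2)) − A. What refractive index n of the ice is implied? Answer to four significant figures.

Rearranging: n = sin((D_min + A)/2) / sin(A/2).
(D_min + A)/2 = (21.91° + 60°)/2 = 40.955°.
n = sin 40.955° / sin 30° = 0.6555 / 0.5000 = 1.3109.

1.311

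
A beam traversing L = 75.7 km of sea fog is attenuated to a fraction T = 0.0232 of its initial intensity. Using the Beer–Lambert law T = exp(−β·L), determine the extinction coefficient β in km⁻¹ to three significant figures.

0.0497 km⁻¹

Beer–Lambert: T = exp(−βL) ⇒ β = −ln(T)/L = −ln(0.0232)/75.7 = 3.7636/75.7 = 0.04972 km⁻¹.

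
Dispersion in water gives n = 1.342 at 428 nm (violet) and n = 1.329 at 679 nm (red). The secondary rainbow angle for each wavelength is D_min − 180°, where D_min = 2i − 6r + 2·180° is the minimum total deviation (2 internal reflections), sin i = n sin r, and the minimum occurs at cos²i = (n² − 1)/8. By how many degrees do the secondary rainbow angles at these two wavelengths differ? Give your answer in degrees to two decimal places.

3.39°

At 428 nm (n = 1.342): cos²i = 0.10012 → i = 71.554°, r = 44.981°, D_min = 233.222°, rainbow angle = 53.222°.
At 679 nm (n = 1.329): cos²i = 0.09578 → i = 71.972°, r = 45.685°, D_min = 229.837°, rainbow angle = 49.837°.
Angular width = |53.222° − 49.837°| = 3.385°.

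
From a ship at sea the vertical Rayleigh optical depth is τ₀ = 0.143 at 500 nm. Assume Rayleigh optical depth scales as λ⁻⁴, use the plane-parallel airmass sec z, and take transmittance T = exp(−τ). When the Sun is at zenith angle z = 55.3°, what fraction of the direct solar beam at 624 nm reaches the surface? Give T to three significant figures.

sec 55.3° = 1.7566.
τ = 0.143 × (500/624)⁴ × 1.7566 = 0.143 × 0.4122 × 1.7566 = 0.1036.
T = exp(−0.1036) = 0.9016.

0.902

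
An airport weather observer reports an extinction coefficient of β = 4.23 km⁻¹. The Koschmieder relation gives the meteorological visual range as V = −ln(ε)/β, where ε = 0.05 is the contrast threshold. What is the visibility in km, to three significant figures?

V = −ln(0.05) / 4.23 = 2.996 / 4.23 = 0.7082 km.

0.708 km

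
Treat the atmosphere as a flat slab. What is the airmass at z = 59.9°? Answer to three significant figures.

1.99

X = sec z = 1/cos 59.9° = 1/0.5015 = 1.9940.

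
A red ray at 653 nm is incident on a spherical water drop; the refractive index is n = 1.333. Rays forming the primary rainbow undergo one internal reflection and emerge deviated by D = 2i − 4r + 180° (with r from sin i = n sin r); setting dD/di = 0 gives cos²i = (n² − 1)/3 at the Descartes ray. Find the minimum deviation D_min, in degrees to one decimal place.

cos²i = (1.77689 − 1)/3 = 0.25896; i = arccos(0.50888) = 59.410°.
sin r = sin 59.410°/1.333 = 0.64579; r = 40.225°.
D_min = 2·59.410° − 4·40.225° + 180° = 137.922°.

137.9°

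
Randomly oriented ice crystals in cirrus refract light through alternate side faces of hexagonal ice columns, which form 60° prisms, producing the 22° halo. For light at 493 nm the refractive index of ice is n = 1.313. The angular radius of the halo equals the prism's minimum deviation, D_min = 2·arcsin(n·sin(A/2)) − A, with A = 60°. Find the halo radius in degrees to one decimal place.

n·sin(A/2) = 1.313 × sin 30° = 1.313 × 0.5000 = 0.6565.
D_min = 2·arcsin(0.6565) − 60° = 2 × 41.033° − 60° = 22.067°.

22.1°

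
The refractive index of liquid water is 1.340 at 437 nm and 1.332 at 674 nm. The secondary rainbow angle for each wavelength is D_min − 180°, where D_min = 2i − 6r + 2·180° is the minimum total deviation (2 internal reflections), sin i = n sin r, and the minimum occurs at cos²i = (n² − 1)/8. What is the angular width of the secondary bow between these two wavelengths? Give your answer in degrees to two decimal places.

2.08°

At 437 nm (n = 1.340): cos²i = 0.09945 → i = 71.618°, r = 45.088°, D_min = 232.709°, rainbow angle = 52.709°.
At 674 nm (n = 1.332): cos²i = 0.09678 → i = 71.875°, r = 45.520°, D_min = 230.628°, rainbow angle = 50.628°.
Angular width = |52.709° − 50.628°| = 2.080°.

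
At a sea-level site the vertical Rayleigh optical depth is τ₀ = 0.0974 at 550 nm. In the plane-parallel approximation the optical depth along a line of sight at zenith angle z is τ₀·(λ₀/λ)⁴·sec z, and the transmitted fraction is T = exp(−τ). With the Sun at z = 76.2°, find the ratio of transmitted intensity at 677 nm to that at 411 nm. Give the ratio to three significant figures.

3.10

Airmass: sec 76.2° = 4.1923.
τ(677 nm) = 0.0974 × (550/677)⁴ × 4.1923 = 0.0974 × 0.4356 × 4.1923 = 0.1779.
τ(411 nm) = 0.0974 × (550/411)⁴ × 4.1923 = 0.0974 × 3.2069 × 4.1923 = 1.3095.
T(677)/T(411) = exp(τ_B − τ_A) = exp(1.1316) = 3.1006.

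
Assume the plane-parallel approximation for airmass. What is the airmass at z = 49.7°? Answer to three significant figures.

1.55

X = sec z = 1/cos 49.7° = 1/0.6468 = 1.5461.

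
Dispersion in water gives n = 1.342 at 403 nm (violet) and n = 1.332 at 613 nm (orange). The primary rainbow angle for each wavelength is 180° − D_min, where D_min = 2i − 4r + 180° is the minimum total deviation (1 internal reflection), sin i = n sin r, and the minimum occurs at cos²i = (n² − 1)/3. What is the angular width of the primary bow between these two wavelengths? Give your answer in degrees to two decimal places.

1.44°

At 403 nm (n = 1.342): cos²i = 0.26699 → i = 58.888°, r = 39.641°, D_min = 139.213°, rainbow angle = 40.787°.
At 613 nm (n = 1.332): cos²i = 0.25807 → i = 59.469°, r = 40.290°, D_min = 137.776°, rainbow angle = 42.224°.
Angular width = |40.787° − 42.224°| = 1.437°.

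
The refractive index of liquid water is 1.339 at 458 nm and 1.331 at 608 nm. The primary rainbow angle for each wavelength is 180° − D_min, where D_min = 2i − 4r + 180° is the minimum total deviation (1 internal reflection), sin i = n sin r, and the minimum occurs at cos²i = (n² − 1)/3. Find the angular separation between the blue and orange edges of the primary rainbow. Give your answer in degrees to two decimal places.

At 458 nm (n = 1.339): cos²i = 0.26431 → i = 59.062°, r = 39.834°, D_min = 138.786°, rainbow angle = 41.214°.
At 608 nm (n = 1.331): cos²i = 0.25719 → i = 59.527°, r = 40.356°, D_min = 137.630°, rainbow angle = 42.370°.
Angular width = |41.214° − 42.370°| = 1.156°.

1.16°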